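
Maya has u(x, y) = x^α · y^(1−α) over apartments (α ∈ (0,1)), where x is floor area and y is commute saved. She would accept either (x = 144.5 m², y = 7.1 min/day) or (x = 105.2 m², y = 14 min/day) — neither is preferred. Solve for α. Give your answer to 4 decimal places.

Indifference: 144.5^α · 7.1^(1−α) = 105.2^α · 14^(1−α).
Rearrange to (144.5/105.2)^α = (14/7.1)^(1−α) and take logs: α·0.3174162 = (1−α)·0.6789625.
With A = 0.3174162 and B = 0.6789625: α·A = (1−α)·B, so α = B/(A+B) = 0.6789625/0.9963787 ≈ 0.6814.

α ≈ 0.6814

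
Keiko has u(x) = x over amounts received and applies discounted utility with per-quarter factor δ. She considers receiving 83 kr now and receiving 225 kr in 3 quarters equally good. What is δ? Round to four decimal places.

The payoff in 3 quarters is discounted by δ^3, so u(83) = δ^3·u(225) and δ^3 = u(83)/u(225).
With u(x) = x: δ^3 = 83/225 = 0.36889.
Taking the cube root: δ = 0.36889^(1/3) ≈ 0.7172.

δ ≈ 0.7172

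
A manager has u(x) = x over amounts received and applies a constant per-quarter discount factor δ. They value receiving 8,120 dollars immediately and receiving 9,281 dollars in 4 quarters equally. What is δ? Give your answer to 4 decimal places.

δ ≈ 0.9671

Indifference means u(8120) = δ^4 · u(9281), so δ^4 = u(8120)/u(9281).
With u(x) = x: δ^4 = 8120/9281 = 0.87491.
Taking the 4th root: δ = 0.87491^(1/4) ≈ 0.9671.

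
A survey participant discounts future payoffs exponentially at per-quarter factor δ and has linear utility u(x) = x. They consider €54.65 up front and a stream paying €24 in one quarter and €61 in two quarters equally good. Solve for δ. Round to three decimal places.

Equating present values: 54.65 = 24δ + 61δ².
Rearranged: 61δ² + 24δ − 54.65 = 0.
δ = (−24 + √(24² + 4·61·54.65)) / (2·61) = (−24 + √13910.60) / 122 ≈ 0.770.

δ ≈ 0.770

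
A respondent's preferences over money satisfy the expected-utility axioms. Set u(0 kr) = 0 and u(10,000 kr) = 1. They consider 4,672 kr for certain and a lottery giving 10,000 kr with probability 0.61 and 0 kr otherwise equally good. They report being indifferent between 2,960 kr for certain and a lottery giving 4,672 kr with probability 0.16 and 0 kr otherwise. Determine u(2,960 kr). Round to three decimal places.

From the first indifference, u(4,672 kr) = 0.61·u(10,000 kr) + 0.39·u(0 kr) = 0.61·1 + 0.39·0 = 0.61.
Chaining: u(2,960 kr) = 0.16·0.61 + 0.84·0.00 = 0.0976.

0.098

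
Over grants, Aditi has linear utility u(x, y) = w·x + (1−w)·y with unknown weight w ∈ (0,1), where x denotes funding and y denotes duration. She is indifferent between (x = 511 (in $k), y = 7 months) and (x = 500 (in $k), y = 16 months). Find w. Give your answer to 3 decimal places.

w = 0.450

Indifference: w·511 + (1−w)·7 = w·500 + (1−w)·16.
w·(511−500) = (1−w)·(16−7), i.e. w·11 = (1−w)·9.
So w/(1−w) = 9/11 = 0.8182, giving w = 9/(11+9) = 0.450.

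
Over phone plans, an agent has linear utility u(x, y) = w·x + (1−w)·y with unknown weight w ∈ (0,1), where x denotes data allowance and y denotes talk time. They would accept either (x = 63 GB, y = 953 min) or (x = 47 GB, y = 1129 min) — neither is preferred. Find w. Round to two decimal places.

w = 0.92

Equating utilities: w·63 + (1−w)·953 = w·47 + (1−w)·1129.
w·(63−47) = (1−w)·(1129−953), i.e. w·16 = (1−w)·176.
The marginal rate of substitution is 176/16, so w = 176/(16+176) = 0.92.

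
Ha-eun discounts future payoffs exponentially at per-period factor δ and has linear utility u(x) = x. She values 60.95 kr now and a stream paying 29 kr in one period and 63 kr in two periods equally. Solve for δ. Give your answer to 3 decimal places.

δ ≈ 0.780

The stream is worth 29δ + 63δ² today, so 29δ + 63δ² = 60.95.
So 63δ² + 29δ − 60.95 = 0.
By the quadratic formula (taking the positive root), δ = (−29 + √16200.40) / 126 ≈ 0.780.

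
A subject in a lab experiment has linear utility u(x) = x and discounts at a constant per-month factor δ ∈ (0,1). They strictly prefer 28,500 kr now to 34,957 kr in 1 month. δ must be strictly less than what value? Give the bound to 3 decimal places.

The preference means 28500 > δ·34957.
Dividing through by 34957 gives δ < 0.81529.

δ < 0.815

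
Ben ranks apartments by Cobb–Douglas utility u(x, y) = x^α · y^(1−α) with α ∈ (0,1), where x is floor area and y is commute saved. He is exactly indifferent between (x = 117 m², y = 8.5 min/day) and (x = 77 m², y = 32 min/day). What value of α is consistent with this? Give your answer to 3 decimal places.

α ≈ 0.760

Indifference: 117^α · 8.5^(1−α) = 77^α · 32^(1−α).
Rearrange to (117/77)^α = (32/8.5)^(1−α) and take logs: α·0.418369 = (1−α)·1.325670.
So α/(1−α) = (1.325670)/(0.418369) = 3.168662, and α = 3.168662/4.168662 ≈ 0.760.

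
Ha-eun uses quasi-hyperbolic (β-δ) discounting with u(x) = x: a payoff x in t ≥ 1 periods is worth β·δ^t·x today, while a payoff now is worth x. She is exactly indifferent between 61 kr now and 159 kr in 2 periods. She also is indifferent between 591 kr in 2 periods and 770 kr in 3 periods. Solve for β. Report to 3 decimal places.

β ≈ 0.651

Both payoffs in the second observation are in the future, so β drops out: δ^2·591 = δ^3·770 ⇒ δ = 591/770 = 0.76753.
The first indifference: 61 = β·δ^2·159, so β = 61/(δ^2·159) = 61/(0.58911·159) ≈ 0.651.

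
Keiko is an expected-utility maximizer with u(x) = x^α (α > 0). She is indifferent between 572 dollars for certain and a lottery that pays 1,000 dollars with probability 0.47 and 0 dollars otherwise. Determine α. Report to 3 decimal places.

α ≈ 1.352

EU(lottery) = 0.47·1000^α + 0.53·0 = 0.47·1000^α.
Indifference: 572^α = 0.47·1000^α, so (572/1000)^α = 0.47.
α = ln(0.47) / ln(572/1000) = -0.755023/-0.558616 ≈ 1.352.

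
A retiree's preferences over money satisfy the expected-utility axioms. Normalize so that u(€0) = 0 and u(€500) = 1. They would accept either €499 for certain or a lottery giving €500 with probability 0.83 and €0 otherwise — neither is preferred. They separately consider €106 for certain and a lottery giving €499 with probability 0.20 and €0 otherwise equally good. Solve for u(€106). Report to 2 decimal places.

0.17

The first gamble pins u(€499): it must equal 0.83·1 + 0.17·0 = 0.83.
Chaining: u(€106) = 0.20·0.83 + 0.80·0.00 = 0.1660.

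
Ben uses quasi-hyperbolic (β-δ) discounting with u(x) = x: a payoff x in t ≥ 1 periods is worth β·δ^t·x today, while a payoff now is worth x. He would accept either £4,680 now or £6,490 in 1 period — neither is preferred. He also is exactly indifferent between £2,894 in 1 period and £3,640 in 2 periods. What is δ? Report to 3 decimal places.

δ ≈ 0.795

Both payoffs in the second observation are in the future, so β drops out: δ^1·2894 = δ^2·3640 ⇒ δ = 2894/3640 = 0.79505.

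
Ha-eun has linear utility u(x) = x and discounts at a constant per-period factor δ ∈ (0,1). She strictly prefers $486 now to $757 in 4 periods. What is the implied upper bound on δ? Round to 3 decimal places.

δ < 0.895

The preference means 486 > δ^4·757.
Dividing by 757: δ^4 < 0.64201. Both sides are positive, so the 4th root keeps the direction.
δ < (486/757)^(1/4) ≈ 0.895.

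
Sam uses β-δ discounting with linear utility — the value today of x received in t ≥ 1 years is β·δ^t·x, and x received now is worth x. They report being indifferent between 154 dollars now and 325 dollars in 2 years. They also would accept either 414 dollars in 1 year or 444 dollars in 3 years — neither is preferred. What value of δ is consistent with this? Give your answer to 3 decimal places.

δ ≈ 0.966

Both payoffs in the second observation are in the future, so β drops out: δ^1·414 = δ^3·444 ⇒ δ^2 = 414/444 = 0.93243, so δ = 0.96563.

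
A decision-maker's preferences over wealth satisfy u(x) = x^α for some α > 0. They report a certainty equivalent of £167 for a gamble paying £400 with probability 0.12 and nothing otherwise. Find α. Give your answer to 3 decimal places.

EU(lottery) = 0.12·400^α + 0.88·0 = 0.12·400^α.
Setting u(167) equal to that: 167^α = 0.12·400^α ⇒ (167/400)^α = 0.12.
Take logs: α = ln 0.12 / ln(167/400) ≈ 2.42740.

α ≈ 2.427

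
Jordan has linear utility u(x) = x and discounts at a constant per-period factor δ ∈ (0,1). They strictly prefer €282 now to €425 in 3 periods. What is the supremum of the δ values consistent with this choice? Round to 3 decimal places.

δ < 0.872

Under u(x) = x this choice says 282 > δ^3·425.
Hence δ^3 < 282/425 = 0.66353, and x ↦ x^(1/3) is increasing on (0,∞).
δ < (282/425)^(1/3) ≈ 0.872.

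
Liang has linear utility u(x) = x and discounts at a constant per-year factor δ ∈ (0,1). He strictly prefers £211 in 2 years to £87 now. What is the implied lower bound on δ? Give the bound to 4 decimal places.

Under u(x) = x this choice says 87 < δ^2·211.
Hence δ^2 > 87/211 = 0.41232, and x ↦ x^(1/2) is increasing on (0,∞).
δ > (87/211)^(1/2) ≈ 0.6421.

δ > 0.6421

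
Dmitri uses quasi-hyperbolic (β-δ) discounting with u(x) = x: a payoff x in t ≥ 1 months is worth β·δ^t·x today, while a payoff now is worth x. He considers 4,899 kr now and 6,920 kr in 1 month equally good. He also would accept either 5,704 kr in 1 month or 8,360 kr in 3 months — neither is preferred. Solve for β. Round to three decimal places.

β ≈ 0.857

Both payoffs in the second observation are in the future, so β drops out: δ^1·5704 = δ^3·8360 ⇒ δ^2 = 5704/8360 = 0.68230, so δ = 0.82601.
Substituting δ into 4899 = β·δ·6920: β = 4899/(5716.007) ≈ 0.857.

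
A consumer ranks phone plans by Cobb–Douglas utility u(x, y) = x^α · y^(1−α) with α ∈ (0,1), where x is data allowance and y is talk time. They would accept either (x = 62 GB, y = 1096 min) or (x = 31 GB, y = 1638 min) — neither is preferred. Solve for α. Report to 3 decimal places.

α ≈ 0.367

Set the two utilities equal: 62^α·1096^(1−α) = 31^α·1638^(1−α).
Rearrange to (62/31)^α = (1638/1096)^(1−α) and take logs: α·0.693147 = (1−α)·0.401809.
Thus α·(1.094956) = 0.401809, so α = 0.401809/1.094956 ≈ 0.367.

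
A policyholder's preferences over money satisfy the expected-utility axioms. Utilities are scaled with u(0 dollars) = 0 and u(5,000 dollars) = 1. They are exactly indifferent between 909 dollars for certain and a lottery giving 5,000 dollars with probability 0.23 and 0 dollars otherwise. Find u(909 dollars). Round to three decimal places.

0.230

The indifference gives u(909 dollars) = 0.23·u(5,000 dollars) + 0.77·u(0 dollars) = 0.23·1 + 0.77·0 = 0.23.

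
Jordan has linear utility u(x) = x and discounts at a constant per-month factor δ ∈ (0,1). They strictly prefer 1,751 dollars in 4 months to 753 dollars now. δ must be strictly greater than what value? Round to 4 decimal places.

δ > 0.8098

The preference means 753 < δ^4·1751.
Hence δ^4 > 753/1751 = 0.43004, and x ↦ x^(1/4) is increasing on (0,∞).
δ > (753/1751)^(1/4) ≈ 0.8098.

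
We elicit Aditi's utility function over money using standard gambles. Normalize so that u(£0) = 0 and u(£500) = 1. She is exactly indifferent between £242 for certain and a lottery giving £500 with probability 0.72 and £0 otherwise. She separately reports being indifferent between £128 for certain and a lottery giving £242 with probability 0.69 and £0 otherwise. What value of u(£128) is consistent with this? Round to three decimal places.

0.497

From the first indifference, u(£242) = 0.72·u(£500) + 0.28·u(£0) = 0.72·1 + 0.28·0 = 0.72.
Chaining: u(£128) = 0.69·0.72 + 0.31·0.00 = 0.4968.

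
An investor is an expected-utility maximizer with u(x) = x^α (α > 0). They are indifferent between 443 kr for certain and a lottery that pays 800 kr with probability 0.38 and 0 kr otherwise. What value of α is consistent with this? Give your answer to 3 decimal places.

Since u(0) = 0, the lottery's EU is 0.38·800^α.
Indifference: 443^α = 0.38·800^α, so (443/800)^α = 0.38.
Taking logs: α·ln(443/800) = ln(0.38), so α = -0.967584 / -0.591042 ≈ 1.637.

α ≈ 1.637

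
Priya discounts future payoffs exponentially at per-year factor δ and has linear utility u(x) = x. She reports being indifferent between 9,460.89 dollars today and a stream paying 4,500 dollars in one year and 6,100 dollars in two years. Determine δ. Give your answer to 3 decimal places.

The stream is worth 4500δ + 6100δ² today, so 4500δ + 6100δ² = 9460.89.
That is, 6100δ² + 4500δ − 9460.89 = 0, a quadratic in δ.
By the quadratic formula (taking the positive root), δ = (−4500 + √251095716.00) / 12200 ≈ 0.930.

δ ≈ 0.930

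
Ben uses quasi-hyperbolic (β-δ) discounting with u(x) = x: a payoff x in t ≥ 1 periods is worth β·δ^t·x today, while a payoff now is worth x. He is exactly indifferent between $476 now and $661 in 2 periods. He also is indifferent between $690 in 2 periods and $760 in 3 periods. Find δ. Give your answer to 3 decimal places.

δ ≈ 0.908

Both payoffs in the second observation are in the future, so β drops out: δ^2·690 = δ^3·760 ⇒ δ = 690/760 = 0.90789.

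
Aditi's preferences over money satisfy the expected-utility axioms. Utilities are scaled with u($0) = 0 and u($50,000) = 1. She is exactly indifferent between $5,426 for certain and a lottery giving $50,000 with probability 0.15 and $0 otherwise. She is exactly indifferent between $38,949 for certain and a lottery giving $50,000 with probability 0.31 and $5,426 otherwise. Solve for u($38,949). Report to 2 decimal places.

From the first indifference, u($5,426) = 0.15·u($50,000) + 0.85·u($0) = 0.15·1 + 0.85·0 = 0.15.
Then u($38,949) = 0.31·u($50,000) + 0.69·u($5,426) = 0.31·1.00 + 0.69·0.15 = 0.4135.

0.41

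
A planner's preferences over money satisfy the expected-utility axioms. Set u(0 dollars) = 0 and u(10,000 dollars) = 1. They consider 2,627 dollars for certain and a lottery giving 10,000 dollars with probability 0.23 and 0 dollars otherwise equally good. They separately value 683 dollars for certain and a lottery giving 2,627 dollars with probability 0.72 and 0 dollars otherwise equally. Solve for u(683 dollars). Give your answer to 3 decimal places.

0.166

First, u(2,627 dollars) = 0.23·u(10,000 dollars) + 0.77·u(0 dollars) = 0.23.
Chaining: u(683 dollars) = 0.72·0.23 + 0.28·0.00 = 0.1656.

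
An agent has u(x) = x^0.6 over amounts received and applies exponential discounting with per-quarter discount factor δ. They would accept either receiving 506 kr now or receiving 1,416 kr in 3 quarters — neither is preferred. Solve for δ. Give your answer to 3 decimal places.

δ ≈ 0.814

The payoff in 3 quarters is discounted by δ^3, so u(506) = δ^3·u(1416) and δ^3 = u(506)/u(1416).
Since u(x) = x^0.6, δ^3 = (506/1416)^0.6 = 0.35734^0.6 = 0.53933.
Taking the cube root: δ = 0.53933^(1/3) ≈ 0.814.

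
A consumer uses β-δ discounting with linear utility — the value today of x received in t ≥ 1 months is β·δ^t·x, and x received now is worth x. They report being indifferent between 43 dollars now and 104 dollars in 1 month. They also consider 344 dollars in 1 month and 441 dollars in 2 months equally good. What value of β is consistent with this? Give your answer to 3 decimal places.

β ≈ 0.530

From the later pair, β·δ^1·344 = β·δ^2·441; dividing through, δ = 344/441 = 0.78005.
The first indifference: 43 = β·δ·104, so β = 43/(δ·104) = 43/(0.78005·104) ≈ 0.530.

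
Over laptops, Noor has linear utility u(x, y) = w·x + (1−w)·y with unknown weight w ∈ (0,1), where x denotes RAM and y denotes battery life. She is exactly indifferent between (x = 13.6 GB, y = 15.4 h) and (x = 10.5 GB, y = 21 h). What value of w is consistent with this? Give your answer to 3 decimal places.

Equating utilities: w·13.6 + (1−w)·15.4 = w·10.5 + (1−w)·21.
Rearranging, 3.1·w − 5.6·(1−w) = 0.
Hence w = 5.6/(3.1+5.6) = 5.6/8.7 = 0.644.

w = 0.644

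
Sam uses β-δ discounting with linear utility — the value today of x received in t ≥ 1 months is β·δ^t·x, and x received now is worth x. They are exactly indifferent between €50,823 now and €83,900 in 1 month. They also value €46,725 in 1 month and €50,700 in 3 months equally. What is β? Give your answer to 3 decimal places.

Both payoffs in the second observation are in the future, so β drops out: δ^1·46725 = δ^3·50700 ⇒ δ^2 = 46725/50700 = 0.92160, so δ = 0.96000.
The first indifference: 50823 = β·δ·83900, so β = 50823/(δ·83900) = 50823/(0.96000·83900) ≈ 0.631.

β ≈ 0.631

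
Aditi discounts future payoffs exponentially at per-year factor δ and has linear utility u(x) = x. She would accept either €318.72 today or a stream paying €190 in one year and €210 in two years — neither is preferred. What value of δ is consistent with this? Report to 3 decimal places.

Equating present values: 318.72 = 190δ + 210δ².
Rearranged: 210δ² + 190δ − 318.72 = 0.
By the quadratic formula (taking the positive root), δ = (−190 + √303824.80) / 420 ≈ 0.860.

δ ≈ 0.860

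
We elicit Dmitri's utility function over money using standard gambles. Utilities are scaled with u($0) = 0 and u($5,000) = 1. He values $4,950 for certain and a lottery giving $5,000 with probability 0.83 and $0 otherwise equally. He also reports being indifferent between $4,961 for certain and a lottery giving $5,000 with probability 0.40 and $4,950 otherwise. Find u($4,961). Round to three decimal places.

From the first indifference, u($4,950) = 0.83·u($5,000) + 0.17·u($0) = 0.83·1 + 0.17·0 = 0.83.
Chaining: u($4,961) = 0.40·1.00 + 0.60·0.83 = 0.8980.

0.898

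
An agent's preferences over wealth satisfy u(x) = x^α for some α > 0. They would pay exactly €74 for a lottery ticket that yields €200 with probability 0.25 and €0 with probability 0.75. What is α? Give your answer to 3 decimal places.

α ≈ 1.394

The lottery's expected utility is 0.25·u(200) + 0.75·u(0) = 0.25·200^α (since u(0) = 0 for α > 0).
Setting u(74) equal to that: 74^α = 0.25·200^α ⇒ (74/200)^α = 0.25.
Taking logs: α·ln(74/200) = ln(0.25), so α = -1.386294 / -0.994252 ≈ 1.394.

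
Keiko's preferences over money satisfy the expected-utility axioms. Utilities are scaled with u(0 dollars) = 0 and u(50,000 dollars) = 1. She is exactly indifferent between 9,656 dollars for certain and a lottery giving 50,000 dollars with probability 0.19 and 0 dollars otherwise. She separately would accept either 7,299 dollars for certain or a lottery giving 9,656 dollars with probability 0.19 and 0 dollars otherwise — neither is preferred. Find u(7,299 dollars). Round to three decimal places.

First, u(9,656 dollars) = 0.19·u(50,000 dollars) + 0.81·u(0 dollars) = 0.19.
The second indifference gives u(7,299 dollars) = 0.19·u(9,656 dollars) + 0.81·u(0 dollars) = 0.19·0.19 + 0.81·0.00 = 0.0361.

0.036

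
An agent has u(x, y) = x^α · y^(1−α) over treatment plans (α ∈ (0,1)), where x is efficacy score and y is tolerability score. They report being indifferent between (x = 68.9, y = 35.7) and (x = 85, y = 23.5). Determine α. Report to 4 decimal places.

α ≈ 0.6657

Indifference: 68.9^α · 35.7^(1−α) = 85^α · 23.5^(1−α).
(68.9/85)^α = (23.5/35.7)^(1−α); take logs: α·ln(68.9/85) = (1−α)·ln(23.5/35.7), i.e. α·-0.2099951 = (1−α)·-0.4181503.
With A = -0.2099951 and B = -0.4181503: α·A = (1−α)·B, so α = B/(A+B) = -0.4181503/-0.6281454 ≈ 0.6657.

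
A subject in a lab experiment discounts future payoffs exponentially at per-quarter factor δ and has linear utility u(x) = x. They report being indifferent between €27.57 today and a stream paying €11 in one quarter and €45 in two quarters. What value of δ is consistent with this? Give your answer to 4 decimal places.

Present value of the stream is 11·δ + 45·δ². Indifference gives 11δ + 45δ² = 27.57.
So 45δ² + 11δ − 27.57 = 0.
By the quadratic formula (taking the positive root), δ = (−11 + √5083.60) / 90 ≈ 0.6700.

δ ≈ 0.6700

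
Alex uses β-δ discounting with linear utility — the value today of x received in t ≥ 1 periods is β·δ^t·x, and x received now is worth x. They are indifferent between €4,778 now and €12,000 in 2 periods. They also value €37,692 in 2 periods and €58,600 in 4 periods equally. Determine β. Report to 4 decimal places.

β ≈ 0.6190

The second indifference involves only future payoffs, so β cancels: β·δ^2·37692 = β·δ^4·58600, giving δ^2 = 37692/58600 = 0.64321, so δ = 0.80200.
Now use the now-vs-future pair: 4778 = β·δ^2·12000 gives β = 4778/(0.64321·12000) ≈ 0.6190.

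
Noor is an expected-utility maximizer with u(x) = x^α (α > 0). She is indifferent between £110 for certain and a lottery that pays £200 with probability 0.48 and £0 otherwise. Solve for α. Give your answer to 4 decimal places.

α ≈ 1.2277

EU(lottery) = 0.48·200^α + 0.52·0 = 0.48·200^α.
Setting u(110) equal to that: 110^α = 0.48·200^α ⇒ (110/200)^α = 0.48.
Taking logs: α·ln(110/200) = ln(0.48), so α = -0.7339692 / -0.5978370 ≈ 1.2277.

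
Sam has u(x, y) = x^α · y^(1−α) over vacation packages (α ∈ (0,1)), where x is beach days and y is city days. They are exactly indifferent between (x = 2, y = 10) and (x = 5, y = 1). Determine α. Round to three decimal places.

α ≈ 0.715

Set the two utilities equal: 2^α·10^(1−α) = 5^α·1^(1−α).
Taking logs: α·ln 2 + (1−α)·ln 10 = α·ln 5 + (1−α)·ln 1, i.e. α·-0.916291 = (1−α)·-2.302585.
So α/(1−α) = (-2.302585)/(-0.916291) = 2.512941, and α = 2.512941/3.512941 ≈ 0.715.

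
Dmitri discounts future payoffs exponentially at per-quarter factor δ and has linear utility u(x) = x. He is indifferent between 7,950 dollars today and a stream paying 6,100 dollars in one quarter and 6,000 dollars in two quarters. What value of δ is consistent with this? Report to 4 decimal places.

The stream is worth 6100δ + 6000δ² today, so 6100δ + 6000δ² = 7950.
That is, 6000δ² + 6100δ − 7950 = 0, a quadratic in δ.
By the quadratic formula (taking the positive root), δ = (−6100 + √228010000.00) / 12000 ≈ 0.7500.

δ ≈ 0.7500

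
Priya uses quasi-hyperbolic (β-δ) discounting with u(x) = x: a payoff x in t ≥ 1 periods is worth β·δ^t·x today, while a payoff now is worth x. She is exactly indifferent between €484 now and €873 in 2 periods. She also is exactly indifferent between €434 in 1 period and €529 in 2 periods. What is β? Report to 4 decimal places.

β ≈ 0.8237

The second indifference involves only future payoffs, so β cancels: β·δ^1·434 = β·δ^2·529, giving δ = 434/529 = 0.82042.
Substituting δ into 484 = β·δ^2·873: β = 484/(587.601) ≈ 0.8237.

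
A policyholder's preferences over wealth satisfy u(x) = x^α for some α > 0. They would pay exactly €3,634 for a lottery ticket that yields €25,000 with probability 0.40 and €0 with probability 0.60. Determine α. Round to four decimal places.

The lottery's expected utility is 0.40·u(25000) + 0.60·u(0) = 0.40·25000^α (since u(0) = 0 for α > 0).
Setting u(3634) equal to that: 3634^α = 0.40·25000^α ⇒ (3634/25000)^α = 0.40.
α = ln(0.40) / ln(3634/25000) = -0.9162907/-1.9285419 ≈ 0.4751.

α ≈ 0.4751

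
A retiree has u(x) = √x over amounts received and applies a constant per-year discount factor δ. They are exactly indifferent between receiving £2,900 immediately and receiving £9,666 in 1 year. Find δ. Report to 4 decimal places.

δ ≈ 0.5477

Equating discounted utilities: u(2900) = δ·u(9666) ⇒ δ = u(2900)/u(9666).
Since u(x) = √x, δ = √(2900/9666) = 0.54774.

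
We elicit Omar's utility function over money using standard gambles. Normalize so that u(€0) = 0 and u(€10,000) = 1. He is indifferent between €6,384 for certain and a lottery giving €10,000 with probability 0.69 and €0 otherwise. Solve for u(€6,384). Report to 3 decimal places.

u(€6,384) equals the lottery's expected utility: 0.69·1 + 0.31·0 = 0.69.

0.690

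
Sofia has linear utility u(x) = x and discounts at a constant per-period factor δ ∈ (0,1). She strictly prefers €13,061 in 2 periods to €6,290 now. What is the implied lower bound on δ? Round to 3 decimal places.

δ > 0.694

Comparing present values: 6290 < δ^2·13061.
So δ^2 > 6290/13061 = 0.48159; taking the square root of both positive sides preserves the inequality.
δ > 0.48159^(1/2) = 0.694.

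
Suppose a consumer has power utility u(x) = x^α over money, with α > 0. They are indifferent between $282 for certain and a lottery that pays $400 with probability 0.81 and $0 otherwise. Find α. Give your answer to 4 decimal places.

α ≈ 0.6028

Since u(0) = 0, the lottery's EU is 0.81·400^α.
Equating: 282^α = 0.81·400^α, i.e. 0.7050^α = 0.81.
Take logs: α = ln 0.81 / ln(282/400) ≈ 0.602822.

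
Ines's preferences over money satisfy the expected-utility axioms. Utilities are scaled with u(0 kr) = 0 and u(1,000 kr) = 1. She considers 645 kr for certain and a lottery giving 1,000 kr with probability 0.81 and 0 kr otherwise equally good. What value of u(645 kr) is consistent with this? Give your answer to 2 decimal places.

0.81

By the standard-gamble method, u(645 kr) is just the indifference probability on the best outcome: 0.81.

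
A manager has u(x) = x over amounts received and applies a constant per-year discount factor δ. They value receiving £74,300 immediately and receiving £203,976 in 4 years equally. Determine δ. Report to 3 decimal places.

δ ≈ 0.777

Equating discounted utilities: u(74300) = δ^4·u(203976) ⇒ δ^4 = u(74300)/u(203976).
With u(x) = x: δ^4 = 74300/203976 = 0.36426.
So δ = 0.36426^(1/4) ≈ 0.777.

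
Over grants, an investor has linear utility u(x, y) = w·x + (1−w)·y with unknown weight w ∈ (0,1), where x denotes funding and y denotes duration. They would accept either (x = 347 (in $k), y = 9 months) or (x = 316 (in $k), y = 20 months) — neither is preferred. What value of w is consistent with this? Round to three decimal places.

Equating utilities: w·347 + (1−w)·9 = w·316 + (1−w)·20.
w·(347−316) = (1−w)·(20−9), i.e. w·31 = (1−w)·11.
The marginal rate of substitution is 11/31, so w = 11/(31+11) = 0.262.

w = 0.262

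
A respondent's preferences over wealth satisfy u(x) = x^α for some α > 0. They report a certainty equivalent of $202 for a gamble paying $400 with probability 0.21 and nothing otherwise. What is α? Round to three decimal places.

The lottery's expected utility is 0.21·u(400) + 0.79·u(0) = 0.21·400^α (since u(0) = 0 for α > 0).
Equating: 202^α = 0.21·400^α, i.e. 0.5050^α = 0.21.
Take logs: α = ln 0.21 / ln(202/400) ≈ 2.28433.

α ≈ 2.284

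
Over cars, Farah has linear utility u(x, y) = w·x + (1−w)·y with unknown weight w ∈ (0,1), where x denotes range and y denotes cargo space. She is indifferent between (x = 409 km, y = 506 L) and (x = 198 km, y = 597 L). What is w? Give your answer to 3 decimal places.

Equating utilities: w·409 + (1−w)·506 = w·198 + (1−w)·597.
Collecting terms: w·211 = (1−w)·91.
Hence w = 91/(211+91) = 91/302 = 0.301.

w = 0.301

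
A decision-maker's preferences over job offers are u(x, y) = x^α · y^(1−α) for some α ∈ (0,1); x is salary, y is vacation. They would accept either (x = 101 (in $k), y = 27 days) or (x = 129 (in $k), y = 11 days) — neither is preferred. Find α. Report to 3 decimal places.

Set the two utilities equal: 101^α·27^(1−α) = 129^α·11^(1−α).
Rearrange to (101/129)^α = (11/27)^(1−α) and take logs: α·-0.244692 = (1−α)·-0.897942.
Thus α·(-1.142634) = -0.897942, so α = -0.897942/-1.142634 ≈ 0.786.

α ≈ 0.786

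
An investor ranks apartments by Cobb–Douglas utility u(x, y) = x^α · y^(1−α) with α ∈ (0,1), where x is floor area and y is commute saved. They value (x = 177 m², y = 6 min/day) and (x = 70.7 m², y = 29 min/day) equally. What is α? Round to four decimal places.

α ≈ 0.6319

Indifference: 177^α · 6^(1−α) = 70.7^α · 29^(1−α).
Rearrange to (177/70.7)^α = (29/6)^(1−α) and take logs: α·0.9177042 = (1−α)·1.5755364.
Thus α·(2.4932406) = 1.5755364, so α = 1.5755364/2.4932406 ≈ 0.6319.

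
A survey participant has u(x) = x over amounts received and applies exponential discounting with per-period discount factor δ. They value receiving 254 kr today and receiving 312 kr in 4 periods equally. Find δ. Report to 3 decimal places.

δ ≈ 0.950

Equating discounted utilities: u(254) = δ^4·u(312) ⇒ δ^4 = u(254)/u(312).
With u(x) = x: δ^4 = 254/312 = 0.81410.
Taking the 4th root: δ = 0.81410^(1/4) ≈ 0.950.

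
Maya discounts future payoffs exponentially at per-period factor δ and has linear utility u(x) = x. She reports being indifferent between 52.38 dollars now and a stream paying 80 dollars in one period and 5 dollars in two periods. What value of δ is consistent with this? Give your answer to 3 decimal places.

δ ≈ 0.630

Equating present values: 52.38 = 80δ + 5δ².
Rearranged: 5δ² + 80δ − 52.38 = 0.
δ = (−80 + √(80² + 4·5·52.38)) / (2·5) = (−80 + √7447.60) / 10 ≈ 0.630.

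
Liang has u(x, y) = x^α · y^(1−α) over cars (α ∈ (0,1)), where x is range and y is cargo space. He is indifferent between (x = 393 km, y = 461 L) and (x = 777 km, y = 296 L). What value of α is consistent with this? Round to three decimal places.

Indifference: 393^α · 461^(1−α) = 777^α · 296^(1−α).
Rearrange to (393/777)^α = (296/461)^(1−α) and take logs: α·-0.681631 = (1−α)·-0.443039.
With A = -0.681631 and B = -0.443039: α·A = (1−α)·B, so α = B/(A+B) = -0.443039/-1.124670 ≈ 0.394.

α ≈ 0.394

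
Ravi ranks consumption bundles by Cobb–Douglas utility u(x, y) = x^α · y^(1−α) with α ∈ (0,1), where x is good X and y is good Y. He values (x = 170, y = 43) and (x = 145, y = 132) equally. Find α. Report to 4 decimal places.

α ≈ 0.8758

Set the two utilities equal: 170^α·43^(1−α) = 145^α·132^(1−α).
Rearrange to (170/145)^α = (132/43)^(1−α) and take logs: α·0.1590647 = (1−α)·1.1216018.
With A = 0.1590647 and B = 1.1216018: α·A = (1−α)·B, so α = B/(A+B) = 1.1216018/1.2806665 ≈ 0.8758.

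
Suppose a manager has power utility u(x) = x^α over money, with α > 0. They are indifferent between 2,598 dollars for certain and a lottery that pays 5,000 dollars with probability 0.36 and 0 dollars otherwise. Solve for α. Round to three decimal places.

α ≈ 1.560

Since u(0) = 0, the lottery's EU is 0.36·5000^α.
Equating: 2598^α = 0.36·5000^α, i.e. 0.5196^α = 0.36.
Take logs: α = ln 0.36 / ln(2598/5000) ≈ 1.56050.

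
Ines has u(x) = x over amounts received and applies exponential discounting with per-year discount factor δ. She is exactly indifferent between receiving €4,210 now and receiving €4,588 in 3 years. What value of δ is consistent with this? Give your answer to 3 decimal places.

δ ≈ 0.972

Indifference means u(4210) = δ^3 · u(4588), so δ^3 = u(4210)/u(4588).
With u(x) = x: δ^3 = 4210/4588 = 0.91761.
So δ = 0.91761^(1/3) ≈ 0.972.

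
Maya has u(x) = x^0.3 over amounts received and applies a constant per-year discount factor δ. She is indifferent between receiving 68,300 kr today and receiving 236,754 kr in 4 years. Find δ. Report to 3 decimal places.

Indifference means u(68300) = δ^4 · u(236754), so δ^4 = u(68300)/u(236754).
With u(x) = x^0.3: δ^4 = 68300^0.3/236754^0.3 = (68300/236754)^0.3 = 0.68871.
So δ = 0.68871^(1/4) ≈ 0.911.

δ ≈ 0.911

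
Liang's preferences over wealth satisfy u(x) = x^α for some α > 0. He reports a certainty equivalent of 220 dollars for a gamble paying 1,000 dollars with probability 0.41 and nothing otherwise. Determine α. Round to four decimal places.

α ≈ 0.5889

Since u(0) = 0, the lottery's EU is 0.41·1000^α.
Setting u(220) equal to that: 220^α = 0.41·1000^α ⇒ (220/1000)^α = 0.41.
α = ln(0.41) / ln(220/1000) = -0.8915981/-1.5141277 ≈ 0.5889.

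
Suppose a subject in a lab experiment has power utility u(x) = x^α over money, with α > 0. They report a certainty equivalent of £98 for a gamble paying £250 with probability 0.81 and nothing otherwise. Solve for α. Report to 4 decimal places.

α ≈ 0.2250

The lottery's expected utility is 0.81·u(250) + 0.19·u(0) = 0.81·250^α (since u(0) = 0 for α > 0).
Setting u(98) equal to that: 98^α = 0.81·250^α ⇒ (98/250)^α = 0.81.
Taking logs: α·ln(98/250) = ln(0.81), so α = -0.2107210 / -0.9364934 ≈ 0.2250.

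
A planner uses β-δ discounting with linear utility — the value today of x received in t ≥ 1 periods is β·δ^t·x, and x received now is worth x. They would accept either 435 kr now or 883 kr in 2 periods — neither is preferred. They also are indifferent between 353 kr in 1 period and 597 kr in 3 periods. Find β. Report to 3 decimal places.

β ≈ 0.833

From the later pair, β·δ^1·353 = β·δ^3·597; dividing through, δ^2 = 353/597 = 0.59129, so δ = 0.76895.
The first indifference: 435 = β·δ^2·883, so β = 435/(δ^2·883) = 435/(0.59129·883) ≈ 0.833.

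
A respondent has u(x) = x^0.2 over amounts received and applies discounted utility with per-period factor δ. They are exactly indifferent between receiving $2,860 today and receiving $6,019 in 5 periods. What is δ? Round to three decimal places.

δ ≈ 0.971

The payoff in 5 periods is discounted by δ^5, so u(2860) = δ^5·u(6019) and δ^5 = u(2860)/u(6019).
With u(x) = x^0.2: δ^5 = 2860^0.2/6019^0.2 = (2860/6019)^0.2 = 0.86172.
So δ = 0.86172^(1/5) ≈ 0.971.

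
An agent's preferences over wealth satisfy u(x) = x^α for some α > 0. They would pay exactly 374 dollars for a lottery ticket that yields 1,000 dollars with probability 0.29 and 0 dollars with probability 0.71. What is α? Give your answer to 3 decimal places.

α ≈ 1.259

EU(lottery) = 0.29·1000^α + 0.71·0 = 0.29·1000^α.
Indifference: 374^α = 0.29·1000^α, so (374/1000)^α = 0.29.
Take logs: α = ln 0.29 / ln(374/1000) ≈ 1.25864.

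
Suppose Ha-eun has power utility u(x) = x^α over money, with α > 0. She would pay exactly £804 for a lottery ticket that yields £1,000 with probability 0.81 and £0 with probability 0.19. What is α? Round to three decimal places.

Since u(0) = 0, the lottery's EU is 0.81·1000^α.
Equating: 804^α = 0.81·1000^α, i.e. 0.8040^α = 0.81.
Taking logs: α·ln(804/1000) = ln(0.81), so α = -0.210721 / -0.218156 ≈ 0.966.

α ≈ 0.966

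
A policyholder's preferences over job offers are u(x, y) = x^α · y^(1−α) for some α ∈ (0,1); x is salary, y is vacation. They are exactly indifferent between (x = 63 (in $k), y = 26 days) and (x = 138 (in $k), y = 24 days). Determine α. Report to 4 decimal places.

Set the two utilities equal: 63^α·26^(1−α) = 138^α·24^(1−α).
Taking logs: α·ln 63 + (1−α)·ln 26 = α·ln 138 + (1−α)·ln 24, i.e. α·-0.7841190 = (1−α)·-0.0800427.
With A = -0.7841190 and B = -0.0800427: α·A = (1−α)·B, so α = B/(A+B) = -0.0800427/-0.8641617 ≈ 0.0926.

α ≈ 0.0926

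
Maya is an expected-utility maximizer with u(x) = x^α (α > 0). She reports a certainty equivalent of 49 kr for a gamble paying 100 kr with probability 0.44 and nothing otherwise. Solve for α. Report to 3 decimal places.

EU(lottery) = 0.44·100^α + 0.56·0 = 0.44·100^α.
Equating: 49^α = 0.44·100^α, i.e. 0.4900^α = 0.44.
Take logs: α = ln 0.44 / ln(49/100) ≈ 1.15088.

α ≈ 1.151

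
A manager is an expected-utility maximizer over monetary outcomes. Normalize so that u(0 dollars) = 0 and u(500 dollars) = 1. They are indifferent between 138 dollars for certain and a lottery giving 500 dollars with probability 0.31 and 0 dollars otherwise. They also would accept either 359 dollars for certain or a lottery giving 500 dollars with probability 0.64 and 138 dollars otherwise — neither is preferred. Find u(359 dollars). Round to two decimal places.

From the first indifference, u(138 dollars) = 0.31·u(500 dollars) + 0.69·u(0 dollars) = 0.31·1 + 0.69·0 = 0.31.
The second indifference gives u(359 dollars) = 0.64·u(500 dollars) + 0.36·u(138 dollars) = 0.64·1.00 + 0.36·0.31 = 0.7516.

0.75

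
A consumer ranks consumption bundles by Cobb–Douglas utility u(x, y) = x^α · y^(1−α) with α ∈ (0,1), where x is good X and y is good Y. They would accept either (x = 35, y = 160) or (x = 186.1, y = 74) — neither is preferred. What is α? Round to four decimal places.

α ≈ 0.3158

The Cobb–Douglas utilities coincide, so 35^α·160^(1−α) = 186.1^α·74^(1−α).
Rearrange to (35/186.1)^α = (74/160)^(1−α) and take logs: α·-1.6709361 = (1−α)·-0.7711087.
So α/(1−α) = (-0.7711087)/(-1.6709361) = 0.4614831, and α = 0.4614831/1.4614831 ≈ 0.3158.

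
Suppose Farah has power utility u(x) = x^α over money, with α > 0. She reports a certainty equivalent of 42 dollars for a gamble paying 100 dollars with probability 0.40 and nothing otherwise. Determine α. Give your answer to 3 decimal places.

Since u(0) = 0, the lottery's EU is 0.40·100^α.
Setting u(42) equal to that: 42^α = 0.40·100^α ⇒ (42/100)^α = 0.40.
Take logs: α = ln 0.40 / ln(42/100) ≈ 1.05624.

α ≈ 1.056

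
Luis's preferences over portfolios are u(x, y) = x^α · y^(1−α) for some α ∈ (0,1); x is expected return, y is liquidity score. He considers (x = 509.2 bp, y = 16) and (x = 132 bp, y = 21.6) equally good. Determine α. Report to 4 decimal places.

The Cobb–Douglas utilities coincide, so 509.2^α·16^(1−α) = 132^α·21.6^(1−α).
Rearrange to (509.2/132)^α = (21.6/16)^(1−α) and take logs: α·1.3500389 = (1−α)·0.3001046.
Thus α·(1.6501435) = 0.3001046, so α = 0.3001046/1.6501435 ≈ 0.1819.

α ≈ 0.1819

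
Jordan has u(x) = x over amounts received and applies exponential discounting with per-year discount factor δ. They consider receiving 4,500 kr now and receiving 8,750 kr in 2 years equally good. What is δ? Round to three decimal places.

δ ≈ 0.717

The payoff in 2 years is discounted by δ^2, so u(4500) = δ^2·u(8750) and δ^2 = u(4500)/u(8750).
With u(x) = x: δ^2 = 4500/8750 = 0.51429.
So δ = 0.51429^(1/2) ≈ 0.717.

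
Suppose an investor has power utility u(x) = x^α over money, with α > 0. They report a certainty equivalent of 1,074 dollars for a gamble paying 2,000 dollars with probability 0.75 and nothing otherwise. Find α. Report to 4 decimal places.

α ≈ 0.4627

EU(lottery) = 0.75·2000^α + 0.25·0 = 0.75·2000^α.
Setting u(1074) equal to that: 1074^α = 0.75·2000^α ⇒ (1074/2000)^α = 0.75.
α = ln(0.75) / ln(1074/2000) = -0.2876821/-0.6217572 ≈ 0.4627.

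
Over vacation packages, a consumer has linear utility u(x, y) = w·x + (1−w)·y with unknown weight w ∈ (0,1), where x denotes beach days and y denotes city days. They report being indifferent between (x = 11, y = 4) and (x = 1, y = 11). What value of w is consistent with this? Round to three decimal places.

w = 0.412

Equating utilities: w·11 + (1−w)·4 = w·1 + (1−w)·11.
Rearranging, 10·w − 7·(1−w) = 0.
Hence w = 7/(10+7) = 7/17 = 0.412.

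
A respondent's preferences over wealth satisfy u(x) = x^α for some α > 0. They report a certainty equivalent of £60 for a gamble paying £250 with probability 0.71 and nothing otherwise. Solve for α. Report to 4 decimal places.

The lottery's expected utility is 0.71·u(250) + 0.29·u(0) = 0.71·250^α (since u(0) = 0 for α > 0).
Setting u(60) equal to that: 60^α = 0.71·250^α ⇒ (60/250)^α = 0.71.
Taking logs: α·ln(60/250) = ln(0.71), so α = -0.3424903 / -1.4271164 ≈ 0.2400.

α ≈ 0.2400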